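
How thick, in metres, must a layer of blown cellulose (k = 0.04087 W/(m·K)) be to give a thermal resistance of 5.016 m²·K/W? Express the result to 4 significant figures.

L = R·k = 5.016 × 0.04087 = 0.205 m

0.2050 m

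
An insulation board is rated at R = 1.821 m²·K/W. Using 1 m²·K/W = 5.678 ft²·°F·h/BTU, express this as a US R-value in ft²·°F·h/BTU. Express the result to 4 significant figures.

10.34 ft²·°F·h/BTU

R_US = 1.821 × 5.678 = 10.34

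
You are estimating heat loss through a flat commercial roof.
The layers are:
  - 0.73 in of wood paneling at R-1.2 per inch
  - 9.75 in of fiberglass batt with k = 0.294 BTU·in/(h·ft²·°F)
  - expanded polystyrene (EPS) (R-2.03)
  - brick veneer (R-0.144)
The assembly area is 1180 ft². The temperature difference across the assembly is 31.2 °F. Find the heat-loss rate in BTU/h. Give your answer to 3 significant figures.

0.73 × 1.2 = 0.876
9.75/0.294 = 33.16
R_total = 0.876 + 33.16 + 2.03 + 0.144 = 36.21 ft²·°F·h/BTU
Q = A·ΔT/R = 1180 × 31.2 / 36.21 = 1017 BTU/h

1020 BTU/h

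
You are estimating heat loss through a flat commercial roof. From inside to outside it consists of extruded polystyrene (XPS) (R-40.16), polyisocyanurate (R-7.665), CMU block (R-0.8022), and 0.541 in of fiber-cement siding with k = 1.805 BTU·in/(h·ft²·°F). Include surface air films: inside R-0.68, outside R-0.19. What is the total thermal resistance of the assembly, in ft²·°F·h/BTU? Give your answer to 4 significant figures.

0.541/1.805 = 0.29972
R_total = 0.68 + 40.16 + 7.665 + 0.8022 + 0.29972 + 0.19 = 49.797 ft²·°F·h/BTU

49.80 ft²·°F·h/BTU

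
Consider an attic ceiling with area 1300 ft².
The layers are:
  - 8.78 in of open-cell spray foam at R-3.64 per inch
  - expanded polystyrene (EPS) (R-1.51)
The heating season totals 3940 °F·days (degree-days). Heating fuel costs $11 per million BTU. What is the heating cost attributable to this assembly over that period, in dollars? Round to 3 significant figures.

8.78 × 3.64 = 31.96
R_total = 31.96 + 1.51 = 33.47 ft²·°F·h/BTU
E = A × HDD × 24 / R = 1300 × 3940 × 24 / 33.47 = 3673000 BTU
Cost = 3673000/10⁶ × 11 = $40.4

40.4 dollars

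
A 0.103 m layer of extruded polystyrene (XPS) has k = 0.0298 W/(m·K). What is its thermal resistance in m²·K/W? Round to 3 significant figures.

3.46 m²·K/W

R = L/k = 0.103/0.0298 = 3.456 m²·K/W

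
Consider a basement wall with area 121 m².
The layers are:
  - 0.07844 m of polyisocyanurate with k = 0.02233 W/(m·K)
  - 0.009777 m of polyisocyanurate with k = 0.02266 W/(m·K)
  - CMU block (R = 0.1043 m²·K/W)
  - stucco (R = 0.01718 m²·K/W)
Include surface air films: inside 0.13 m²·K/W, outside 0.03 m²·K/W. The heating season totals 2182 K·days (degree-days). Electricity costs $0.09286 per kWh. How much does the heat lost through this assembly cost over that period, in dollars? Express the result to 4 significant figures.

139.2 dollars

0.07844/0.02233 = 3.5128
0.009777/0.02266 = 0.43147
R_total = 0.13 + 3.5128 + 0.43147 + 0.1043 + 0.01718 + 0.03 = 4.2257 m²·K/W
E = A × HDD × 24 / R / 1000 = 121 × 2182 × 24 / 4.2257 / 1000 = 1499.5 kWh
Cost = 1499.5 × 0.09286 = $139.25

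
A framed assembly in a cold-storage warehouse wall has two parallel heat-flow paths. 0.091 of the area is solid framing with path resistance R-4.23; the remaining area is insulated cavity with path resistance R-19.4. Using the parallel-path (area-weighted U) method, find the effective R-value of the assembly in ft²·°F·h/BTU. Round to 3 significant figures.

14.6 ft²·°F·h/BTU

U_eff = 0.909/19.4 + 0.091/4.23 = 0.04686 + 0.02151 = 0.06837
R_eff = 1/U_eff = 14.63 ft²·°F·h/BTU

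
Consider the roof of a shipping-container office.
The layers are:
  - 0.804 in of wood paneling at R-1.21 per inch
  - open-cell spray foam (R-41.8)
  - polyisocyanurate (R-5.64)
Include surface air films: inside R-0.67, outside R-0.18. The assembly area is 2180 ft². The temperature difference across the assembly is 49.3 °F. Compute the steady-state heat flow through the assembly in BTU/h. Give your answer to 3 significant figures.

0.804 × 1.21 = 0.9728
R_total = 0.67 + 0.9728 + 41.8 + 5.64 + 0.18 = 49.26 ft²·°F·h/BTU
Q = A·ΔT/R = 2180 × 49.3 / 49.26 = 2182 BTU/h

2180 BTU/h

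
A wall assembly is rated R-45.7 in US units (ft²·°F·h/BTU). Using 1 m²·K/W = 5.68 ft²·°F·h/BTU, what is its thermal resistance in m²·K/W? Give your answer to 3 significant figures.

8.05 m²·K/W

R_SI = 45.7/5.68 = 8.046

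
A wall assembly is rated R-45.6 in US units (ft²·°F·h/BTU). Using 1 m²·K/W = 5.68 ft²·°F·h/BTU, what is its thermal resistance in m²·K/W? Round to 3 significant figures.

8.03 m²·K/W

R_SI = 45.6/5.68 = 8.028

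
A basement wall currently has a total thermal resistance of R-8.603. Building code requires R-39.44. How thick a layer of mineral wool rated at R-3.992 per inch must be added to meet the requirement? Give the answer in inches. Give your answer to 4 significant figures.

7.725 in

ΔR = 39.44 − 8.603 = 30.837 ft²·°F·h/BTU
L = ΔR / (R/in) = 30.837/3.992 = 7.7247 in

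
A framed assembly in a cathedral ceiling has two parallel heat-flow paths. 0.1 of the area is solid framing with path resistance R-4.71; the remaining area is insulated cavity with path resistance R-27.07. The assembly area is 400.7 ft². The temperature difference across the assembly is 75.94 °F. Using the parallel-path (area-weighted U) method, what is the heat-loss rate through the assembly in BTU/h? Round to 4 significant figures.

U_eff = 0.9/27.07 + 0.1/4.71 = 0.033247 + 0.021231 = 0.054479
R_eff = 1/U_eff = 18.356 ft²·°F·h/BTU
Q = 400.7 × 75.94 / 18.356 = 1657.7 BTU/h

1658 BTU/h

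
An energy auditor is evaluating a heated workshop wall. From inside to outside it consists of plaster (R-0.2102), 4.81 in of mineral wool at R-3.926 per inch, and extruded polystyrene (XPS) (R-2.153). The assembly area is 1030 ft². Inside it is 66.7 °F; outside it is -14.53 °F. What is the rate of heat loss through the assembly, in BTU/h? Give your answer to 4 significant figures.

3938 BTU/h

4.81 × 3.926 = 18.884
R_total = 0.2102 + 18.884 + 2.153 = 21.247 ft²·°F·h/BTU
Q = A·ΔT/R = 1030 × (66.7 − (-14.53)) / 21.247 = 3937.8 BTU/h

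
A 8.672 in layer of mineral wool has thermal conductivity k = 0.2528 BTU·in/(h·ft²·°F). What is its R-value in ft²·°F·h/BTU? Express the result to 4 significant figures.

34.30 ft²·°F·h/BTU

R = L/k = 8.672/0.2528 = 34.304 ft²·°F·h/BTU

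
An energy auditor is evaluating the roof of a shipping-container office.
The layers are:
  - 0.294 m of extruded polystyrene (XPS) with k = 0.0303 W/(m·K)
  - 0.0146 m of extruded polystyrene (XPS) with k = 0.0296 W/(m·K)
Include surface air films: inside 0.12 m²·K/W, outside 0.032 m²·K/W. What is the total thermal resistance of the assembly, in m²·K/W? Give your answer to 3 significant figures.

0.294/0.0303 = 9.703
0.0146/0.0296 = 0.4932
R_total = 0.12 + 9.703 + 0.4932 + 0.032 = 10.35 m²·K/W

10.3 m²·K/W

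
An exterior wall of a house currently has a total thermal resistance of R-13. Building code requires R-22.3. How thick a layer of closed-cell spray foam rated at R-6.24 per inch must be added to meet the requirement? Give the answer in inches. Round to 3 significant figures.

1.49 in

ΔR = 22.3 − 13 = 9.3 ft²·°F·h/BTU
L = ΔR / (R/in) = 9.3/6.24 = 1.49 in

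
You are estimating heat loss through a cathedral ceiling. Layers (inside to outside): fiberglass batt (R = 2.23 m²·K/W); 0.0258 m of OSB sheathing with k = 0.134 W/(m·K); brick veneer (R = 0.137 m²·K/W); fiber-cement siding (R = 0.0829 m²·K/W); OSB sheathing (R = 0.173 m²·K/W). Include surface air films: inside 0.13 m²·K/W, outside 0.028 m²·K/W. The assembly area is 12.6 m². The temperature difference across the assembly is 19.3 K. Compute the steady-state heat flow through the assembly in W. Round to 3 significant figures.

0.0258/0.134 = 0.1925
R_total = 0.13 + 2.23 + 0.1925 + 0.137 + 0.0829 + 0.173 + 0.028 = 2.973 m²·K/W
Q = A·ΔT/R = 12.6 × 19.3 / 2.973 = 81.78 W

81.8 W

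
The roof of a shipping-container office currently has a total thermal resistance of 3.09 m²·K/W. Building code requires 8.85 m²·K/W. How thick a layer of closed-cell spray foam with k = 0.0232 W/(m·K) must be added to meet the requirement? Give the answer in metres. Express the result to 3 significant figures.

0.134 m

ΔR = 8.85 − 3.09 = 5.76 m²·K/W
L = ΔR × k = 5.76 × 0.0232 = 0.1336 m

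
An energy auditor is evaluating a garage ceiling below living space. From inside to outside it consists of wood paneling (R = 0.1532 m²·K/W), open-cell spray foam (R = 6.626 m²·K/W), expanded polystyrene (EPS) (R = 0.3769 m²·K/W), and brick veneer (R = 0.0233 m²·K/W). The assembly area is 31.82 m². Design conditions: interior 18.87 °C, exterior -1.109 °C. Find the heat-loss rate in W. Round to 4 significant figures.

R_total = 0.1532 + 6.626 + 0.3769 + 0.0233 = 7.1794 m²·K/W
Q = A·ΔT/R = 31.82 × (18.87 − (-1.109)) / 7.1794 = 88.549 W

88.55 W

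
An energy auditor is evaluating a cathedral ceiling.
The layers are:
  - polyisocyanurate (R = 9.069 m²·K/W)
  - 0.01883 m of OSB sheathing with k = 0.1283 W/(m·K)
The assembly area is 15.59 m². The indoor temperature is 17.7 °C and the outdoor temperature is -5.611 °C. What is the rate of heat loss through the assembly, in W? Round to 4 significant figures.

0.01883/0.1283 = 0.14677
R_total = 9.069 + 0.14677 = 9.2158 m²·K/W
Q = A·ΔT/R = 15.59 × (17.7 − (-5.611)) / 9.2158 = 39.434 W

39.43 W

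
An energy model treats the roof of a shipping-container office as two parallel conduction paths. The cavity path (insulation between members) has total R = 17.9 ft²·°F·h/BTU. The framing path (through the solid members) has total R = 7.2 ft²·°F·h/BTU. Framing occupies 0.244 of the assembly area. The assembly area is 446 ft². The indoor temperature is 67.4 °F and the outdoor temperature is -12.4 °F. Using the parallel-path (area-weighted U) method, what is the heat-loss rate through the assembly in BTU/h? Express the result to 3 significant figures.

2710 BTU/h

U_eff = 0.756/17.9 + 0.244/7.2 = 0.04223 + 0.03389 = 0.07612
R_eff = 1/U_eff = 13.14 ft²·°F·h/BTU
Q = 446 × (67.4 − (-12.4)) / 13.14 = 2709 BTU/h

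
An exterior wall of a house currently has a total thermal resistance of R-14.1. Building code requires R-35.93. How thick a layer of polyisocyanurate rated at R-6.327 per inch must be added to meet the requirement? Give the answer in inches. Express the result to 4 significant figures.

3.450 in

ΔR = 35.93 − 14.1 = 21.83 ft²·°F·h/BTU
L = ΔR / (R/in) = 21.83/6.327 = 3.4503 in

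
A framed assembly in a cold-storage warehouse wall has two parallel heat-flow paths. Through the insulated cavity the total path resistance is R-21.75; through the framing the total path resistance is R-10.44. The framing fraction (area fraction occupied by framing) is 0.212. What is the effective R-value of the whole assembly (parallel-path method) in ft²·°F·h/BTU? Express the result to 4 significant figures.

17.69 ft²·°F·h/BTU

U_eff = 0.788/21.75 + 0.212/10.44 = 0.03623 + 0.020307 = 0.056536
R_eff = 1/U_eff = 17.688 ft²·°F·h/BTU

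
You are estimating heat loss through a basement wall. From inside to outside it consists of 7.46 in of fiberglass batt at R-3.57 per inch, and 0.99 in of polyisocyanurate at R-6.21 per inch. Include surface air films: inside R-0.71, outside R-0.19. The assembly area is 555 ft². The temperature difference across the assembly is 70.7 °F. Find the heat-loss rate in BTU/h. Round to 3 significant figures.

7.46 × 3.57 = 26.63
0.99 × 6.21 = 6.148
R_total = 0.71 + 26.63 + 6.148 + 0.19 = 33.68 ft²·°F·h/BTU
Q = A·ΔT/R = 555 × 70.7 / 33.68 = 1165 BTU/h

1170 BTU/h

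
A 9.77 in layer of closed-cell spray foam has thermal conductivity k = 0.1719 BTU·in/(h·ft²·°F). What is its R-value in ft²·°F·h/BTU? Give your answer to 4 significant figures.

56.84 ft²·°F·h/BTU

R = L/k = 9.77/0.1719 = 56.835 ft²·°F·h/BTU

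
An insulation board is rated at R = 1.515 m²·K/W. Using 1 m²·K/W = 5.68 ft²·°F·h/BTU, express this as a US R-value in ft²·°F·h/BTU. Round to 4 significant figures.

8.605 ft²·°F·h/BTU

R_US = 1.515 × 5.68 = 8.6052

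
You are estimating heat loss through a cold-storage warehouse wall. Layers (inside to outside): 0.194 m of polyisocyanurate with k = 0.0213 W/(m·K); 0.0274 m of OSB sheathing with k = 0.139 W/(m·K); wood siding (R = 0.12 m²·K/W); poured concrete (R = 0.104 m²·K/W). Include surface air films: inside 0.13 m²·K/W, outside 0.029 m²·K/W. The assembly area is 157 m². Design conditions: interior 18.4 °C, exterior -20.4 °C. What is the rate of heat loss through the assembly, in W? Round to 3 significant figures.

0.194/0.0213 = 9.108
0.0274/0.139 = 0.1971
R_total = 0.13 + 9.108 + 0.1971 + 0.12 + 0.104 + 0.029 = 9.688 m²·K/W
Q = A·ΔT/R = 157 × (18.4 − (-20.4)) / 9.688 = 628.8 W

629 W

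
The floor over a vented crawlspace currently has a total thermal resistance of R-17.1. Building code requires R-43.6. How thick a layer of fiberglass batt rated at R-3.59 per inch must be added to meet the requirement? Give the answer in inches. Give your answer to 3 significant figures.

7.38 in

ΔR = 43.6 − 17.1 = 26.5 ft²·°F·h/BTU
L = ΔR / (R/in) = 26.5/3.59 = 7.382 in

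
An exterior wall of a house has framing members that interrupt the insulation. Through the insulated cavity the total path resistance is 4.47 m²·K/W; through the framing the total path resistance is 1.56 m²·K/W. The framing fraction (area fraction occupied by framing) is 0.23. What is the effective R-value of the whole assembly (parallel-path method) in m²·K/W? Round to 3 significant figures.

3.13 m²·K/W

U_eff = 0.77/4.47 + 0.23/1.56 = 0.1723 + 0.1474 = 0.3197
R_eff = 1/U_eff = 3.128 m²·K/W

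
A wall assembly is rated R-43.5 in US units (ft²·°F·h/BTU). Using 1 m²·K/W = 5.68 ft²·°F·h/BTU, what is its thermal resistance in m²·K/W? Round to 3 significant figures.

R_SI = 43.5/5.68 = 7.658

7.66 m²·K/W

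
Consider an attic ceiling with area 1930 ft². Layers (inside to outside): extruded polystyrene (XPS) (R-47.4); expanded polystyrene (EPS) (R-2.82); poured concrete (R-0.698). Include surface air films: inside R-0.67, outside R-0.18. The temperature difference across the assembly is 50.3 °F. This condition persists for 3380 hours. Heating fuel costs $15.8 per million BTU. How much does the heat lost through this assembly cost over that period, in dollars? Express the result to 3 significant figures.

100 dollars

R_total = 0.67 + 47.4 + 2.82 + 0.698 + 0.18 = 51.77 ft²·°F·h/BTU
Q = 1930 × 50.3 / 51.77 = 1875 BTU/h
E = 1875 × 3380 = 6338000 BTU
Cost = 6338000/10⁶ × 15.8 = $100.1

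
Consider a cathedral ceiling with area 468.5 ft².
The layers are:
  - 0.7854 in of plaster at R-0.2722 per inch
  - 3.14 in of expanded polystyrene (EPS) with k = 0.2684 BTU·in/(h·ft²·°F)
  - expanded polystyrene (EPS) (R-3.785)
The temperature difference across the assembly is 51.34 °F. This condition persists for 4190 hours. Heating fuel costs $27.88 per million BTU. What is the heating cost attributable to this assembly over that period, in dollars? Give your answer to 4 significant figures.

179.0 dollars

0.7854 × 0.2722 = 0.21379
3.14/0.2684 = 11.699
R_total = 0.21379 + 11.699 + 3.785 = 15.698 ft²·°F·h/BTU
Q = 468.5 × 51.34 / 15.698 = 1532.2 BTU/h
E = 1532.2 × 4190 = 6420100 BTU
Cost = 6420100/10⁶ × 27.88 = $178.99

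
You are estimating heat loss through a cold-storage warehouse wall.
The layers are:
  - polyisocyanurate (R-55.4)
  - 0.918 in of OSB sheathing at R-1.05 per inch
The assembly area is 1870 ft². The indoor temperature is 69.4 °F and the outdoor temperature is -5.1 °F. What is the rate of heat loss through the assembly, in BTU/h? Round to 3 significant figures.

0.918 × 1.05 = 0.9639
R_total = 55.4 + 0.9639 = 56.36 ft²·°F·h/BTU
Q = A·ΔT/R = 1870 × (69.4 − (-5.1)) / 56.36 = 2472 BTU/h

2470 BTU/h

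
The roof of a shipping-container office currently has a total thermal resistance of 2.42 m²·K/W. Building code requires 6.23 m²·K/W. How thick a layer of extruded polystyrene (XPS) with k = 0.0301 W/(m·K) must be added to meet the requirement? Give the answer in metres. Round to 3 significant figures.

ΔR = 6.23 − 2.42 = 3.81 m²·K/W
L = ΔR × k = 3.81 × 0.0301 = 0.1147 m

0.115 m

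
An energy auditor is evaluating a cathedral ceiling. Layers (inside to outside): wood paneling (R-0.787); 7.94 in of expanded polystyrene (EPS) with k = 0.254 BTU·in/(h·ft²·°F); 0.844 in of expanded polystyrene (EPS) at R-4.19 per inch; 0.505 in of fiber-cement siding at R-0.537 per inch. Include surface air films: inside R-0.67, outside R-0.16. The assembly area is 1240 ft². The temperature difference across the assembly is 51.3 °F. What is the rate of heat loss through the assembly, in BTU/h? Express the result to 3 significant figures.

7.94/0.254 = 31.26
0.844 × 4.19 = 3.536
0.505 × 0.537 = 0.2712
R_total = 0.67 + 0.787 + 31.26 + 3.536 + 0.2712 + 0.16 = 36.68 ft²·°F·h/BTU
Q = A·ΔT/R = 1240 × 51.3 / 36.68 = 1734 BTU/h

1730 BTU/h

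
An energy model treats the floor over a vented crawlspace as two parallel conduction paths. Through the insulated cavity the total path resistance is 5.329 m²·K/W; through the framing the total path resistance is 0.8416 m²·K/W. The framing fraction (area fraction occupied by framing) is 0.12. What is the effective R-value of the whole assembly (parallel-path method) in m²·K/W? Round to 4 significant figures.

3.250 m²·K/W

U_eff = 0.88/5.329 + 0.12/0.8416 = 0.16513 + 0.14259 = 0.30772
R_eff = 1/U_eff = 3.2497 m²·K/W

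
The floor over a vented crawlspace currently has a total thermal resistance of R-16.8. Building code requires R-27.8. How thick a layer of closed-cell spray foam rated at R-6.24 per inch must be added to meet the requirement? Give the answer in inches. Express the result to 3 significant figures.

1.76 in

ΔR = 27.8 − 16.8 = 11 ft²·°F·h/BTU
L = ΔR / (R/in) = 11/6.24 = 1.763 in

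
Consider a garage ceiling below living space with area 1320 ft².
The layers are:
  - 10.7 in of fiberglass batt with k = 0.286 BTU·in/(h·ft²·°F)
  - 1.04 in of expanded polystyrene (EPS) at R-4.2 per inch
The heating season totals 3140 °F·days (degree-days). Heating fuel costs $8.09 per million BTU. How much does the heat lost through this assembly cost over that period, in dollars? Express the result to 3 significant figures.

10.7/0.286 = 37.41
1.04 × 4.2 = 4.368
R_total = 37.41 + 4.368 = 41.78 ft²·°F·h/BTU
E = A × HDD × 24 / R = 1320 × 3140 × 24 / 41.78 = 2381000 BTU
Cost = 2381000/10⁶ × 8.09 = $19.26

19.3 dollars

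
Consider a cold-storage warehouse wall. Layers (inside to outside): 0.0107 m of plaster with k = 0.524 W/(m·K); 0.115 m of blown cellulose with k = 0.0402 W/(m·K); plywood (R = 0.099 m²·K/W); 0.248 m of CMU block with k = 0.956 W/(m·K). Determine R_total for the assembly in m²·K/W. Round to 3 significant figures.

3.24 m²·K/W

0.0107/0.524 = 0.02042
0.115/0.0402 = 2.861
0.248/0.956 = 0.2594
R_total = 0.02042 + 2.861 + 0.099 + 0.2594 = 3.24 m²·K/W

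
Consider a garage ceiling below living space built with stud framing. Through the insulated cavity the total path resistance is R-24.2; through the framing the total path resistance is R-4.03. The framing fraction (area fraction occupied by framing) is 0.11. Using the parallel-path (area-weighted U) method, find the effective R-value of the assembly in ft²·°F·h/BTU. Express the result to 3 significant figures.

U_eff = 0.89/24.2 + 0.11/4.03 = 0.03678 + 0.0273 = 0.06407
R_eff = 1/U_eff = 15.61 ft²·°F·h/BTU

15.6 ft²·°F·h/BTU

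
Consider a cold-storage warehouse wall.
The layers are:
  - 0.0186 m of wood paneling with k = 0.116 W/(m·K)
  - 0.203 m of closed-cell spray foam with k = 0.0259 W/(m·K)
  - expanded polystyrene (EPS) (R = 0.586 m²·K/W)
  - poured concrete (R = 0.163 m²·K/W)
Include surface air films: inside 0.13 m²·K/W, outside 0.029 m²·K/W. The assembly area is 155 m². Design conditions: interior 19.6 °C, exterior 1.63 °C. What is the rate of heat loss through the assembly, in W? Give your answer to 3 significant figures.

313 W

0.0186/0.116 = 0.1603
0.203/0.0259 = 7.838
R_total = 0.13 + 0.1603 + 7.838 + 0.586 + 0.163 + 0.029 = 8.906 m²·K/W
Q = A·ΔT/R = 155 × (19.6 − 1.63) / 8.906 = 312.7 W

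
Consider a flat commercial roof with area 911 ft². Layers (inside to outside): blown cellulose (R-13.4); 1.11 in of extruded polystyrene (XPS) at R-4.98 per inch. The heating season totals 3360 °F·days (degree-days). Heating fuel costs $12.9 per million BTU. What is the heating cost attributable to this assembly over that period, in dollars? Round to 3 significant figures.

50.1 dollars

1.11 × 4.98 = 5.528
R_total = 13.4 + 5.528 = 18.93 ft²·°F·h/BTU
E = A × HDD × 24 / R = 911 × 3360 × 24 / 18.93 = 3881000 BTU
Cost = 3881000/10⁶ × 12.9 = $50.07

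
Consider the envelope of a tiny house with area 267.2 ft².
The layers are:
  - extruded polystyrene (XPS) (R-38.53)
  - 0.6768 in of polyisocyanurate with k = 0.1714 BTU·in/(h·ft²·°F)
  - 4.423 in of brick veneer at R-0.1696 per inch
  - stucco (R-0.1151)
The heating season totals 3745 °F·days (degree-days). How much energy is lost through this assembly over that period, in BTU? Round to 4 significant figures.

0.6768/0.1714 = 3.9487
4.423 × 0.1696 = 0.75014
R_total = 38.53 + 3.9487 + 0.75014 + 0.1151 = 43.344 ft²·°F·h/BTU
E = A × HDD × 24 / R = 267.2 × 3745 × 24 / 43.344 = 554080 BTU

554100 BTU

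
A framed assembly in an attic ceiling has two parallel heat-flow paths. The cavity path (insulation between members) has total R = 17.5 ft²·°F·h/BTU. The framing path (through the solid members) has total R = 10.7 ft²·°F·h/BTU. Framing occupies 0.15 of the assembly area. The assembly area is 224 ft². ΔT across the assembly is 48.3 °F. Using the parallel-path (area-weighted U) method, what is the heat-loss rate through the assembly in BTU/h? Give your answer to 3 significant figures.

U_eff = 0.85/17.5 + 0.15/10.7 = 0.04857 + 0.01402 = 0.06259
R_eff = 1/U_eff = 15.98 ft²·°F·h/BTU
Q = 224 × 48.3 / 15.98 = 677.2 BTU/h

677 BTU/h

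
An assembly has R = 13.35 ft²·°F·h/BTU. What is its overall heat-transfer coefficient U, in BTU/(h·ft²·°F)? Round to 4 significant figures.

0.07491 BTU/(h·ft²·°F)

U = 1/R = 1/13.35 = 0.074906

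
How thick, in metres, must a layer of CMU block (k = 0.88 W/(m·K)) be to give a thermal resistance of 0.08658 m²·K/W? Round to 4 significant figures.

L = R·k = 0.08658 × 0.88 = 0.07619 m

0.07619 m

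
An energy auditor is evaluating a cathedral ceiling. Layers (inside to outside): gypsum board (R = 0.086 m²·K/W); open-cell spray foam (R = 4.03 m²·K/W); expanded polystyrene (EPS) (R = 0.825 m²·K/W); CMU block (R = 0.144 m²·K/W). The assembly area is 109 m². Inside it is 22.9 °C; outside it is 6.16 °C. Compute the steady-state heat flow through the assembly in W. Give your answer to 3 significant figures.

R_total = 0.086 + 4.03 + 0.825 + 0.144 = 5.085 m²·K/W
Q = A·ΔT/R = 109 × (22.9 − 6.16) / 5.085 = 358.8 W

359 W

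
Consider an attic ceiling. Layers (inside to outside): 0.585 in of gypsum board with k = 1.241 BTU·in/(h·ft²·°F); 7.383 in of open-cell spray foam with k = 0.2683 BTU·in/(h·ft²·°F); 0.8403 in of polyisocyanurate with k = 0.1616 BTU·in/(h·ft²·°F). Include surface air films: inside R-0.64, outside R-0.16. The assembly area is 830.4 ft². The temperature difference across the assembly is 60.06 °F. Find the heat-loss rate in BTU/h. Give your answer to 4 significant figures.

1467 BTU/h

0.585/1.241 = 0.47139
7.383/0.2683 = 27.518
0.8403/0.1616 = 5.1999
R_total = 0.64 + 0.47139 + 27.518 + 5.1999 + 0.16 = 33.989 ft²·°F·h/BTU
Q = A·ΔT/R = 830.4 × 60.06 / 33.989 = 1467.4 BTU/h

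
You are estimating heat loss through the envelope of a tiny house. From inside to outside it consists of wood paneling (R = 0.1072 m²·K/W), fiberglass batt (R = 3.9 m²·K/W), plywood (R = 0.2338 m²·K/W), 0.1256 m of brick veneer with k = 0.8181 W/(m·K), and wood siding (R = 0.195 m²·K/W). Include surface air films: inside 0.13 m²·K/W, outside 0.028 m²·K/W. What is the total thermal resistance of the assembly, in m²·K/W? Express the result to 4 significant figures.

4.748 m²·K/W

0.1256/0.8181 = 0.15353
R_total = 0.13 + 0.1072 + 3.9 + 0.2338 + 0.15353 + 0.195 + 0.028 = 4.7475 m²·K/W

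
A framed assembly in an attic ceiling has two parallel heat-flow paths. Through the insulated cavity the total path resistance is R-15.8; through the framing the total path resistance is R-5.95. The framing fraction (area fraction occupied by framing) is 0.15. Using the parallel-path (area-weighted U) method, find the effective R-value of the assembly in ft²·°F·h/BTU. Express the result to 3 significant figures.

U_eff = 0.85/15.8 + 0.15/5.95 = 0.0538 + 0.02521 = 0.07901
R_eff = 1/U_eff = 12.66 ft²·°F·h/BTU

12.7 ft²·°F·h/BTU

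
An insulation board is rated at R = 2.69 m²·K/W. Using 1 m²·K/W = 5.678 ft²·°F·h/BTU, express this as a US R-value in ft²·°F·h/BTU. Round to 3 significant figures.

15.3 ft²·°F·h/BTU

R_US = 2.69 × 5.678 = 15.27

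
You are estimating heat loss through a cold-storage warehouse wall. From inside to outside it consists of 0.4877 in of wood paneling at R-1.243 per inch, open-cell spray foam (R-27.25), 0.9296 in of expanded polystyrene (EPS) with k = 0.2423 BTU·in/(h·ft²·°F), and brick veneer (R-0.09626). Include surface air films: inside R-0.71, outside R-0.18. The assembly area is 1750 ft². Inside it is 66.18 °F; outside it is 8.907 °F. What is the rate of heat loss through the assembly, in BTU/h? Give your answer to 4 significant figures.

3067 BTU/h

0.4877 × 1.243 = 0.60621
0.9296/0.2423 = 3.8366
R_total = 0.71 + 0.60621 + 27.25 + 3.8366 + 0.09626 + 0.18 = 32.679 ft²·°F·h/BTU
Q = A·ΔT/R = 1750 × (66.18 − 8.907) / 32.679 = 3067 BTU/h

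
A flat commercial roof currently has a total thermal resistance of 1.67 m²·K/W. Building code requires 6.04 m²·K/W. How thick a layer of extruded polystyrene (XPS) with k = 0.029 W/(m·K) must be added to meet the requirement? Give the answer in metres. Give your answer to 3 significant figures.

0.127 m

ΔR = 6.04 − 1.67 = 4.37 m²·K/W
L = ΔR × k = 4.37 × 0.029 = 0.1267 m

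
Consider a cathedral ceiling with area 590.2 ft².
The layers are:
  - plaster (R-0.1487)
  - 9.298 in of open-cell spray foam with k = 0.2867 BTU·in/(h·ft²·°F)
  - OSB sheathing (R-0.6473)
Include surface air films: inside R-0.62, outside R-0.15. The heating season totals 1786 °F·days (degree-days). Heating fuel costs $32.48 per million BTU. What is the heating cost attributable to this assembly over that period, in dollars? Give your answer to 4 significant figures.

9.298/0.2867 = 32.431
R_total = 0.62 + 0.1487 + 32.431 + 0.6473 + 0.15 = 33.997 ft²·°F·h/BTU
E = A × HDD × 24 / R = 590.2 × 1786 × 24 / 33.997 = 744130 BTU
Cost = 744130/10⁶ × 32.48 = $24.169

24.17 dollars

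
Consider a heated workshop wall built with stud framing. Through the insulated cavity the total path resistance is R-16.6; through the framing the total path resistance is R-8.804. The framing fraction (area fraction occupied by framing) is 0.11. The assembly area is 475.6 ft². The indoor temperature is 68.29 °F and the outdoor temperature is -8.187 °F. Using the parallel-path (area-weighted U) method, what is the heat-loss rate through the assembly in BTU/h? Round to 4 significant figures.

2405 BTU/h

U_eff = 0.89/16.6 + 0.11/8.804 = 0.053614 + 0.012494 = 0.066109
R_eff = 1/U_eff = 15.127 ft²·°F·h/BTU
Q = 475.6 × (68.29 − (-8.187)) / 15.127 = 2404.5 BTU/h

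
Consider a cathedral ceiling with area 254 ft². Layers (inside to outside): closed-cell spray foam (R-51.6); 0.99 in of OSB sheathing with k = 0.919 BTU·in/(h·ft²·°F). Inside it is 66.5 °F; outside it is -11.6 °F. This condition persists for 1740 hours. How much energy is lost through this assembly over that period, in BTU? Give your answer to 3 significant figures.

655000 BTU

0.99/0.919 = 1.077
R_total = 51.6 + 1.077 = 52.68 ft²·°F·h/BTU
Q = 254 × (66.5 − (-11.6)) / 52.68 = 376.6 BTU/h
E = 376.6 × 1740 = 655300 BTU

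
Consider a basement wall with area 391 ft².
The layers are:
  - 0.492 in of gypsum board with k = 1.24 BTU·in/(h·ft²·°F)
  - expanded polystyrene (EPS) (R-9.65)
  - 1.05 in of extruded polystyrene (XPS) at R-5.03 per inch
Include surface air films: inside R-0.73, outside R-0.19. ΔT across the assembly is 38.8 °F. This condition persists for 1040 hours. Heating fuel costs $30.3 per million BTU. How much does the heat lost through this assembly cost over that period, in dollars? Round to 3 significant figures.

29.4 dollars

0.492/1.24 = 0.3968
1.05 × 5.03 = 5.282
R_total = 0.73 + 0.3968 + 9.65 + 5.282 + 0.19 = 16.25 ft²·°F·h/BTU
Q = 391 × 38.8 / 16.25 = 933.7 BTU/h
E = 933.7 × 1040 = 971000 BTU
Cost = 971000/10⁶ × 30.3 = $29.42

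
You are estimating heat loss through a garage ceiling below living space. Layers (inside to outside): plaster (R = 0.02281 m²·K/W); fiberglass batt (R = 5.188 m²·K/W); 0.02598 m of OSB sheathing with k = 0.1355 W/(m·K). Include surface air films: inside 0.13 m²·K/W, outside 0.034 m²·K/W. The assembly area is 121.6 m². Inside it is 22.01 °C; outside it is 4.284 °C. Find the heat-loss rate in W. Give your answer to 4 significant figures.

387.2 W

0.02598/0.1355 = 0.19173
R_total = 0.13 + 0.02281 + 5.188 + 0.19173 + 0.034 = 5.5665 m²·K/W
Q = A·ΔT/R = 121.6 × (22.01 − 4.284) / 5.5665 = 387.22 W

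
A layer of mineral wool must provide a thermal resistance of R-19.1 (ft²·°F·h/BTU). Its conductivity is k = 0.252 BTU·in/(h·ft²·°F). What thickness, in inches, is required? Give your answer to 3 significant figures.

L = R × k = 19.1 × 0.252 = 4.813 in

4.81 in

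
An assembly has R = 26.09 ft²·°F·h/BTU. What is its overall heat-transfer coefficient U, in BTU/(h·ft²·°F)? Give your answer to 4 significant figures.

U = 1/R = 1/26.09 = 0.038329

0.03833 BTU/(h·ft²·°F)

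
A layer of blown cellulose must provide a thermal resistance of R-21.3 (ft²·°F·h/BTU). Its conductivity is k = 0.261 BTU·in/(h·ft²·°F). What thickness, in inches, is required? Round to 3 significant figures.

L = R × k = 21.3 × 0.261 = 5.559 in

5.56 in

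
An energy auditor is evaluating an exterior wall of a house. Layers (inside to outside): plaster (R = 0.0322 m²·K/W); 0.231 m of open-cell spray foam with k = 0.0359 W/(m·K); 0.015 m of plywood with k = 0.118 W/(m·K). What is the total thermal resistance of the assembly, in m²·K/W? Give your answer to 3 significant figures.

6.59 m²·K/W

0.231/0.0359 = 6.435
0.015/0.118 = 0.1271
R_total = 0.0322 + 6.435 + 0.1271 = 6.594 m²·K/W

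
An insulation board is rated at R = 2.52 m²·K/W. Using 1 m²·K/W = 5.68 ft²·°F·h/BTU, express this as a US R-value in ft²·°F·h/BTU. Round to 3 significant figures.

14.3 ft²·°F·h/BTU

R_US = 2.52 × 5.68 = 14.31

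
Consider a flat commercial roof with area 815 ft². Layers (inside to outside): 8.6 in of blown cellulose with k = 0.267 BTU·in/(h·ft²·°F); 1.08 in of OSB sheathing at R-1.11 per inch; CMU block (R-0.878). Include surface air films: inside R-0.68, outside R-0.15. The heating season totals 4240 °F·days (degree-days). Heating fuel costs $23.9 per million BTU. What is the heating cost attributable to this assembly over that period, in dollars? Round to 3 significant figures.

56.4 dollars

8.6/0.267 = 32.21
1.08 × 1.11 = 1.199
R_total = 0.68 + 32.21 + 1.199 + 0.878 + 0.15 = 35.12 ft²·°F·h/BTU
E = A × HDD × 24 / R = 815 × 4240 × 24 / 35.12 = 2362000 BTU
Cost = 2362000/10⁶ × 23.9 = $56.44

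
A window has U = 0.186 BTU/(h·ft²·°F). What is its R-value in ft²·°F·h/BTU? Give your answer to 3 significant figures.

5.38 ft²·°F·h/BTU

R = 1/U = 1/0.186 = 5.376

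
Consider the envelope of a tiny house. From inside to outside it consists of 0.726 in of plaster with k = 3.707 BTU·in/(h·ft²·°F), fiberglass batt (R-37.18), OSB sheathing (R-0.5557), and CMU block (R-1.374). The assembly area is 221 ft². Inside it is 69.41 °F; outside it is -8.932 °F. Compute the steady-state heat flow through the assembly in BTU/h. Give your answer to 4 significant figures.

0.726/3.707 = 0.19585
R_total = 0.19585 + 37.18 + 0.5557 + 1.374 = 39.306 ft²·°F·h/BTU
Q = A·ΔT/R = 221 × (69.41 − (-8.932)) / 39.306 = 440.49 BTU/h

440.5 BTU/h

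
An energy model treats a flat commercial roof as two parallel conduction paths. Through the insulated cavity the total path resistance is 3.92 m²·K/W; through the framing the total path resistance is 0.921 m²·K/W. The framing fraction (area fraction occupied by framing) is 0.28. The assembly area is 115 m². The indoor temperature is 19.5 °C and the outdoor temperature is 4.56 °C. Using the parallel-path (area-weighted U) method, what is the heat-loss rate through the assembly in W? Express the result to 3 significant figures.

U_eff = 0.72/3.92 + 0.28/0.921 = 0.1837 + 0.304 = 0.4877
R_eff = 1/U_eff = 2.05 m²·K/W
Q = 115 × (19.5 − 4.56) / 2.05 = 837.9 W

838 W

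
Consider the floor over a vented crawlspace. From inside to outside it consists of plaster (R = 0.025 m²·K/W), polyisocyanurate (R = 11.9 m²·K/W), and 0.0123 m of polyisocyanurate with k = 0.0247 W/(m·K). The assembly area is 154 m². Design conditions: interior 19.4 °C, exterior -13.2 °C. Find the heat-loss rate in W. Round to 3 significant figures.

0.0123/0.0247 = 0.498
R_total = 0.025 + 11.9 + 0.498 = 12.42 m²·K/W
Q = A·ΔT/R = 154 × (19.4 − (-13.2)) / 12.42 = 404.1 W

404 W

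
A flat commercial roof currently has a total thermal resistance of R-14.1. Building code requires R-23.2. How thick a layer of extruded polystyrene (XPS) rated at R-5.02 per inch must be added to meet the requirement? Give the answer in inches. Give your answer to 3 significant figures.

ΔR = 23.2 − 14.1 = 9.1 ft²·°F·h/BTU
L = ΔR / (R/in) = 9.1/5.02 = 1.813 in

1.81 in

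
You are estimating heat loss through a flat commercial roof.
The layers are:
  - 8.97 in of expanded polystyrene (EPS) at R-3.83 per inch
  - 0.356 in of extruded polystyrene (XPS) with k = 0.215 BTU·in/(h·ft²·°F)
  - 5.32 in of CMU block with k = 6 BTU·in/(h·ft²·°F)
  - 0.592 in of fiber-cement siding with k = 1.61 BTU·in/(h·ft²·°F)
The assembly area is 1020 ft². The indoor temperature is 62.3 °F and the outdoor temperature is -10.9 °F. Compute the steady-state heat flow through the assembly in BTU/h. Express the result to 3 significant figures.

8.97 × 3.83 = 34.36
0.356/0.215 = 1.656
5.32/6 = 0.8867
0.592/1.61 = 0.3677
R_total = 34.36 + 1.656 + 0.8867 + 0.3677 = 37.27 ft²·°F·h/BTU
Q = A·ΔT/R = 1020 × (62.3 − (-10.9)) / 37.27 = 2004 BTU/h

2000 BTU/h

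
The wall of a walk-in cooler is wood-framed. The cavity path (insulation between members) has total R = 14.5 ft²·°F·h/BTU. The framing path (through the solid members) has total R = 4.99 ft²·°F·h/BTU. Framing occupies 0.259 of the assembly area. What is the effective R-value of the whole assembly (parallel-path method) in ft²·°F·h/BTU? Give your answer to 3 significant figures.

U_eff = 0.741/14.5 + 0.259/4.99 = 0.0511 + 0.0519 = 0.103
R_eff = 1/U_eff = 9.708 ft²·°F·h/BTU

9.71 ft²·°F·h/BTU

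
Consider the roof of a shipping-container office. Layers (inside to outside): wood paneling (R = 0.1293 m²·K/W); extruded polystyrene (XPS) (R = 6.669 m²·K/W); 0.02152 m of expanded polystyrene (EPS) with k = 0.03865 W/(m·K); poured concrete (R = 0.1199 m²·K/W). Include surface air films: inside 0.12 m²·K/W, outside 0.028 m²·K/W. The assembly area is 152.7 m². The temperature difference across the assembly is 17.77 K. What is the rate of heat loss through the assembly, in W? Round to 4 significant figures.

0.02152/0.03865 = 0.55679
R_total = 0.12 + 0.1293 + 6.669 + 0.55679 + 0.1199 + 0.028 = 7.623 m²·K/W
Q = A·ΔT/R = 152.7 × 17.77 / 7.623 = 355.96 W

356.0 W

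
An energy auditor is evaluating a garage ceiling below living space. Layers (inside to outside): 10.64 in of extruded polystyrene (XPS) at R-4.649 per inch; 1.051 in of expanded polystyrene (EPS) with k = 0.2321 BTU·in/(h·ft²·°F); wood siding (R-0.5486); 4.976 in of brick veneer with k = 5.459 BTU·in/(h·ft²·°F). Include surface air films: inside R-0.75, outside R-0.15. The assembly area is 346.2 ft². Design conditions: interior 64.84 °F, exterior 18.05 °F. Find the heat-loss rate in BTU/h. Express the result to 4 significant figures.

10.64 × 4.649 = 49.465
1.051/0.2321 = 4.5282
4.976/5.459 = 0.91152
R_total = 0.75 + 49.465 + 4.5282 + 0.5486 + 0.91152 + 0.15 = 56.354 ft²·°F·h/BTU
Q = A·ΔT/R = 346.2 × (64.84 − 18.05) / 56.354 = 287.45 BTU/h

287.4 BTU/h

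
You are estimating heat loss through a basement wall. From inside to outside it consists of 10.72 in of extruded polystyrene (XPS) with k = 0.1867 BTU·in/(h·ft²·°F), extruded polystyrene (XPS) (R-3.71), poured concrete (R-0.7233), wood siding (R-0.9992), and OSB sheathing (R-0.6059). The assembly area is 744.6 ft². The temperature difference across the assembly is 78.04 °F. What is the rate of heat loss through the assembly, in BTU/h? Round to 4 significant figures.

10.72/0.1867 = 57.418
R_total = 57.418 + 3.71 + 0.7233 + 0.9992 + 0.6059 = 63.457 ft²·°F·h/BTU
Q = A·ΔT/R = 744.6 × 78.04 / 63.457 = 915.72 BTU/h

915.7 BTU/h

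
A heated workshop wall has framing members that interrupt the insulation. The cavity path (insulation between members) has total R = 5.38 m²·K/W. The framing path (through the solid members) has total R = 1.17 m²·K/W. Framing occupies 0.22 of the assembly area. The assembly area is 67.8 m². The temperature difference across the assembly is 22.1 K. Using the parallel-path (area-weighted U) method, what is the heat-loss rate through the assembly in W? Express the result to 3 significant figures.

U_eff = 0.78/5.38 + 0.22/1.17 = 0.145 + 0.188 = 0.333
R_eff = 1/U_eff = 3.003 m²·K/W
Q = 67.8 × 22.1 / 3.003 = 499 W

499 W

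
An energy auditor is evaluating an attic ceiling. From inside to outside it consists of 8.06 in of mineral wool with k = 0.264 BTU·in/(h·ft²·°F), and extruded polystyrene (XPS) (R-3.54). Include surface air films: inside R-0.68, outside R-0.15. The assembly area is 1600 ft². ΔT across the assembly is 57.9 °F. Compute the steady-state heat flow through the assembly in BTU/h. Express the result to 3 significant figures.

2650 BTU/h

8.06/0.264 = 30.53
R_total = 0.68 + 30.53 + 3.54 + 0.15 = 34.9 ft²·°F·h/BTU
Q = A·ΔT/R = 1600 × 57.9 / 34.9 = 2654 BTU/h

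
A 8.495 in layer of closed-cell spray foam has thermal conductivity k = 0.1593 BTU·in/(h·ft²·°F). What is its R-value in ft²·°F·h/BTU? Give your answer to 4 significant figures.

53.33 ft²·°F·h/BTU

R = L/k = 8.495/0.1593 = 53.327 ft²·°F·h/BTU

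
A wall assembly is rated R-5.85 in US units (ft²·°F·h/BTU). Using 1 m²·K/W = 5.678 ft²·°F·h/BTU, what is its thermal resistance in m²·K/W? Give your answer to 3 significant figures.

1.03 m²·K/W

R_SI = 5.85/5.678 = 1.03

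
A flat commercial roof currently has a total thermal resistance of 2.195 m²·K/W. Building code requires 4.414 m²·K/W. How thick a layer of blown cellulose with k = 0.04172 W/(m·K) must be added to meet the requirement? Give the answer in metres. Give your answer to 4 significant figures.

ΔR = 4.414 − 2.195 = 2.219 m²·K/W
L = ΔR × k = 2.219 × 0.04172 = 0.092577 m

0.09258 m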